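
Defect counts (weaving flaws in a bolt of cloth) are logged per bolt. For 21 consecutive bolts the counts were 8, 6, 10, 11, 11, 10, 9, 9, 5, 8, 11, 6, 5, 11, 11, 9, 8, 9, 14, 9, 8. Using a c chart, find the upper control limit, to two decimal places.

17.93

c̄ = (8 + 6 + 10 + 11 + 11 + 10 + 9 + 9 + 5 + 8 + 11 + 6 + 5 + 11 + 11 + 9 + 8 + 9 + 14 + 9 + 8) / 21 = 188 / 21 = 8.9524
UCL = c̄ + 3√c̄ = 8.9524 + 3 × √8.9524 = 8.9524 + 3 × 2.9921 = 17.9285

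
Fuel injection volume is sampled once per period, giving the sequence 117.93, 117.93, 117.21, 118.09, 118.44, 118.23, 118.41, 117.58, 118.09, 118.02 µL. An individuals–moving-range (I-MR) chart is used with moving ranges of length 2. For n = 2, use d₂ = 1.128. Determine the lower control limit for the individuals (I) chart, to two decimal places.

116.88

X̄ = (117.93 + 117.93 + 117.21 + 118.09 + 118.44 + 118.23 + 118.41 + 117.58 + 118.09 + 118.02) / 10 = 117.9930
Moving ranges: 0.00, 0.72, 0.88, 0.35, 0.21, 0.18, 0.83, 0.51, 0.07; M̄R̄ = 3.7500 / 9 = 0.4167
LCL = X̄ − 3·M̄R̄/d₂ = 117.9930 − 3 × 0.4167 / 1.128 = 116.8848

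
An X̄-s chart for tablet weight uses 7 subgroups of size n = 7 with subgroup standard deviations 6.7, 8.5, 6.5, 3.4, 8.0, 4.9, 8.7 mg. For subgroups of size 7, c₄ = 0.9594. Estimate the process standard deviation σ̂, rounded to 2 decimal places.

s̄ = (6.7 + 8.5 + 6.5 + 3.4 + 8.0 + 4.9 + 8.7) / 7 = 6.6714
σ̂ = s̄ / c₄ = 6.6714 / 0.9594 = 6.9538

6.95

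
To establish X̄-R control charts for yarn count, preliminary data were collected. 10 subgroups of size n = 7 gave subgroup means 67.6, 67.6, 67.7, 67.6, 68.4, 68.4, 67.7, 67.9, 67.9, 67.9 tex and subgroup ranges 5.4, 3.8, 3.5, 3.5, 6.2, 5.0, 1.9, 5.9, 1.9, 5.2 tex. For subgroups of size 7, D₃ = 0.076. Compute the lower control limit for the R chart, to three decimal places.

0.321

R̄ = (5.4 + 3.8 + 3.5 + 3.5 + 6.2 + 5.0 + 1.9 + 5.9 + 1.9 + 5.2) / 10 = 42.3000 / 10 = 4.2300
LCL_R = D₃·R̄ = 0.076 × 4.2300 = 0.3215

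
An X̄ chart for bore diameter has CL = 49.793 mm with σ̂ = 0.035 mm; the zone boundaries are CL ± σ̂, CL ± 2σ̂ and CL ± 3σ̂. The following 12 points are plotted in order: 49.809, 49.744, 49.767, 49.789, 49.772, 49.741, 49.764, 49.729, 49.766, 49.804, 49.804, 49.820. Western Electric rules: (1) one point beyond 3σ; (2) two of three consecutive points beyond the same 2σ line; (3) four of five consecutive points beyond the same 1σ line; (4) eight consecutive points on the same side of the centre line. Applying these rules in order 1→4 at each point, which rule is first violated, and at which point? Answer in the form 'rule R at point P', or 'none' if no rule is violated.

rule 4 at point 9

Zone of each point (C = within 1σ̂, B = 1σ̂–2σ̂, A = 2σ̂–3σ̂, * = beyond 3σ̂; sign = side of CL): 1:+C, 2:-B, 3:-C, 4:-C, 5:-C, 6:-B, 7:-C, 8:-B, 9:-C, 10:+C, 11:+C, 12:+C
Rule 4 (eight consecutive points on the same side of the centre line) is satisfied at point 9.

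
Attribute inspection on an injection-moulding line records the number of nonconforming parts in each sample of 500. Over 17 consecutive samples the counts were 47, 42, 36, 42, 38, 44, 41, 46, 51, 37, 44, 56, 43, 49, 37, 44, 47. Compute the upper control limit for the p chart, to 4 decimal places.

0.1254

p̄ = Σdᵢ / (k·n) = 744 / (17 × 500) = 0.08753
UCL = p̄ + 3·√(p̄(1−p̄)/n) = 0.08753 + 3 × √(0.08753×0.91247/500) = 0.08753 + 3 × 0.01264 = 0.12545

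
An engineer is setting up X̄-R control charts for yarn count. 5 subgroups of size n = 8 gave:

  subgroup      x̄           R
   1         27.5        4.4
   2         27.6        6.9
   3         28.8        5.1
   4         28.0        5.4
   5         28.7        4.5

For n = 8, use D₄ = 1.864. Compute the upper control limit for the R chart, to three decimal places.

R̄ = (4.4 + 6.9 + 5.1 + 5.4 + 4.5) / 5 = 26.3000 / 5 = 5.2600
UCL_R = D₄·R̄ = 1.864 × 5.2600 = 9.8046

9.805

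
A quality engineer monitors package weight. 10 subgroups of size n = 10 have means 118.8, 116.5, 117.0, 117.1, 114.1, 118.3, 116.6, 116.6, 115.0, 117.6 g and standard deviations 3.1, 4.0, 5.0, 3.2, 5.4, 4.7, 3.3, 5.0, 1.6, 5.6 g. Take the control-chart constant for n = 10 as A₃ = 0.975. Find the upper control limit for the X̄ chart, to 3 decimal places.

X̄̄ = (118.8 + 116.5 + 117.0 + 117.1 + 114.1 + 118.3 + 116.6 + 116.6 + 115.0 + 117.6) / 10 = 116.7600
s̄ = (3.1 + 4.0 + 5.0 + 3.2 + 5.4 + 4.7 + 3.3 + 5.0 + 1.6 + 5.6) / 10 = 4.0900
UCL = X̄̄ + A₃·s̄ = 116.7600 + 0.975 × 4.0900 = 120.7477

120.748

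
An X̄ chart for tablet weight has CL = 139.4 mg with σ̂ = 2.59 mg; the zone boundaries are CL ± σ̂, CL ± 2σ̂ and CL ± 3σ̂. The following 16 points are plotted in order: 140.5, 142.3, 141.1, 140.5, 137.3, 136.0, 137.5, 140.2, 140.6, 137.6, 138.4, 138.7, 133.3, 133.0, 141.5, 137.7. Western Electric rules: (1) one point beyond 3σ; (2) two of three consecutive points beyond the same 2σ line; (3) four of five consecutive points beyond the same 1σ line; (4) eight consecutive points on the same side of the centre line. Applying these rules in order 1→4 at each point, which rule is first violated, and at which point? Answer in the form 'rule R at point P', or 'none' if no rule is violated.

rule 2 at point 14

Zone of each point (C = within 1σ̂, B = 1σ̂–2σ̂, A = 2σ̂–3σ̂, * = beyond 3σ̂; sign = side of CL): 1:+C, 2:+B, 3:+C, 4:+C, 5:-C, 6:-B, 7:-C, 8:+C, 9:+C, 10:-C, 11:-C, 12:-C, 13:-A, 14:-A, 15:+C, 16:-C
Rule 2 (two of three consecutive points beyond the same 2σ limit) is satisfied at point 14.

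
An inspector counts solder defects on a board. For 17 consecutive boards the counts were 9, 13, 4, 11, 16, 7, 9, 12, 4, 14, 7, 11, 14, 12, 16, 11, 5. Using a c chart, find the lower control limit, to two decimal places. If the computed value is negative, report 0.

c̄ = (9 + 13 + 4 + 11 + 16 + 7 + 9 + 12 + 4 + 14 + 7 + 11 + 14 + 12 + 16 + 11 + 5) / 17 = 175 / 17 = 10.2941
LCL = c̄ − 3√c̄ = 10.2941 − 3 × 3.2084 = 0.6688

0.67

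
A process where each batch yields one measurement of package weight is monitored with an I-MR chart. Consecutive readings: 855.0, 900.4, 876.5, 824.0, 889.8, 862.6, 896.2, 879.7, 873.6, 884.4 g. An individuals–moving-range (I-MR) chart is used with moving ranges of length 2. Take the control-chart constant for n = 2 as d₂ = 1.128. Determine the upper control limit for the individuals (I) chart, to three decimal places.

X̄ = (855.0 + 900.4 + 876.5 + 824.0 + 889.8 + 862.6 + 896.2 + 879.7 + 873.6 + 884.4) / 10 = 874.2200
Moving ranges: 45.4, 23.9, 52.5, 65.8, 27.2, 33.6, 16.5, 6.1, 10.8; M̄R̄ = 281.8000 / 9 = 31.3111
UCL = X̄ + 3·M̄R̄/d₂ = 874.2200 + 3 × 31.3111 / 1.128 = 957.4942

957.494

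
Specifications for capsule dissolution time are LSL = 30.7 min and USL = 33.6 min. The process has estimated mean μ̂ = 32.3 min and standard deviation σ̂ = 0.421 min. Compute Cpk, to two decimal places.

1.03

Cpu = (USL − μ̂) / (3σ̂) = (33.6 − 32.3) / (3 × 0.421) = 1.0293; Cpl = (μ̂ − LSL) / (3σ̂) = (32.3 − 30.7) / (3 × 0.421) = 1.2668; Cpk = min(Cpu, Cpl) = 1.0293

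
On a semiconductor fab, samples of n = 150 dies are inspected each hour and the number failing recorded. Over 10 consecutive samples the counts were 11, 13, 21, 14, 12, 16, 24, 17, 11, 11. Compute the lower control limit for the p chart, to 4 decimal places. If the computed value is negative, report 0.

0.0265

p̄ = Σdᵢ / (k·n) = 150 / (10 × 150) = 0.10000
LCL = p̄ − 3·√(p̄(1−p̄)/n) = 0.10000 − 3 × 0.02449 = 0.02652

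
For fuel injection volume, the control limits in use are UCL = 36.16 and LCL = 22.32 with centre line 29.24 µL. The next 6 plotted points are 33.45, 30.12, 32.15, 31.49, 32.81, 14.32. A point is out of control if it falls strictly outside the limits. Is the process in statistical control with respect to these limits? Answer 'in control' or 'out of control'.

out of control

Compare each point to [22.32, 36.16]: sample 6 = 14.32 < LCL.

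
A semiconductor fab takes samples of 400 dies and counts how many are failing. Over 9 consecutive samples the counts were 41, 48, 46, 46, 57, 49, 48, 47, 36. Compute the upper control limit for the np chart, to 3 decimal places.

p̄ = Σdᵢ / (k·n) = 418 / (9 × 400) = 0.11611
UCL = np̄ + 3·√(np̄(1−p̄)) = 46.4444 + 3 × √(46.4444×0.88389) = 46.4444 + 3 × 6.4072 = 65.6659

65.666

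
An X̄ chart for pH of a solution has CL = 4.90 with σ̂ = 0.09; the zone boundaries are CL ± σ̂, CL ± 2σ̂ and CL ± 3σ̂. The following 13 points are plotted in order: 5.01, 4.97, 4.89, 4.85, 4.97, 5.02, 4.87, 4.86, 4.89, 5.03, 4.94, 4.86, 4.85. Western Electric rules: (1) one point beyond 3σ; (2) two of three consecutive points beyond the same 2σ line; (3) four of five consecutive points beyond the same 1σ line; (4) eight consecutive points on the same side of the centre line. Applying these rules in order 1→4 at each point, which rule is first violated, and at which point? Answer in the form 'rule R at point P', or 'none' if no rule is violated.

none

Zone of each point (C = within 1σ̂, B = 1σ̂–2σ̂, A = 2σ̂–3σ̂, * = beyond 3σ̂; sign = side of CL): 1:+B, 2:+C, 3:-C, 4:-C, 5:+C, 6:+B, 7:-C, 8:-C, 9:-C, 10:+B, 11:+C, 12:-C, 13:-C
No rule fires across all 13 points.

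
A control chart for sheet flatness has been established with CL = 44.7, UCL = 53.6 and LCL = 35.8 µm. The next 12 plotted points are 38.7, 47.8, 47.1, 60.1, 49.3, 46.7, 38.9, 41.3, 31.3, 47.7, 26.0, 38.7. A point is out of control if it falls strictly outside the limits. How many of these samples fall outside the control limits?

3

Compare each point to [35.8, 53.6]: sample 4 = 60.1 > UCL; sample 9 = 31.3 < LCL; sample 11 = 26.0 < LCL.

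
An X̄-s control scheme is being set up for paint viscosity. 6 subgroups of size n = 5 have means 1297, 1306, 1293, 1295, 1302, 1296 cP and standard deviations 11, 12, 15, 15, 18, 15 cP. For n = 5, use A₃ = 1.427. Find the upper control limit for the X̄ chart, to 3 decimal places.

1318.620

X̄̄ = (1297 + 1306 + 1293 + 1295 + 1302 + 1296) / 6 = 1298.1667
s̄ = (11 + 12 + 15 + 15 + 18 + 15) / 6 = 14.3333
UCL = X̄̄ + A₃·s̄ = 1298.1667 + 1.427 × 14.3333 = 1318.6203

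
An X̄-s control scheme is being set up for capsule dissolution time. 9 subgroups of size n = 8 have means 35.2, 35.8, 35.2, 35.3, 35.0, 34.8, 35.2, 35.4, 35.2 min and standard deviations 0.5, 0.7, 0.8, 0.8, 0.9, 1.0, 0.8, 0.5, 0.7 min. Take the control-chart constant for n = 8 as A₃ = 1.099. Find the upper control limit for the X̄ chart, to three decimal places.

36.051

X̄̄ = (35.2 + 35.8 + 35.2 + 35.3 + 35.0 + 34.8 + 35.2 + 35.4 + 35.2) / 9 = 35.2333
s̄ = (0.5 + 0.7 + 0.8 + 0.8 + 0.9 + 1.0 + 0.8 + 0.5 + 0.7) / 9 = 0.7444
UCL = X̄̄ + A₃·s̄ = 35.2333 + 1.099 × 0.7444 = 36.0515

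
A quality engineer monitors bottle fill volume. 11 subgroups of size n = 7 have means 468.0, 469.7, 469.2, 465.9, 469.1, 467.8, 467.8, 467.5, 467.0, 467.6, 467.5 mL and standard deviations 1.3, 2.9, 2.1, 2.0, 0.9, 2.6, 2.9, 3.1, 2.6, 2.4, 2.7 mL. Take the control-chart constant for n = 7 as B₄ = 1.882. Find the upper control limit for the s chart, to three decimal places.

4.363

s̄ = (1.3 + 2.9 + 2.1 + 2.0 + 0.9 + 2.6 + 2.9 + 3.1 + 2.6 + 2.4 + 2.7) / 11 = 2.3182
UCL_s = B₄·s̄ = 1.882 × 2.3182 = 4.3628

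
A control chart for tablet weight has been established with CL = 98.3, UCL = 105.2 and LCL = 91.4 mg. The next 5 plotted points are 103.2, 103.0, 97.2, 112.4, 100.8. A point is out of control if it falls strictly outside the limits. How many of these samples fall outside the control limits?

1

Compare each point to [91.4, 105.2]: sample 4 = 112.4 > UCL.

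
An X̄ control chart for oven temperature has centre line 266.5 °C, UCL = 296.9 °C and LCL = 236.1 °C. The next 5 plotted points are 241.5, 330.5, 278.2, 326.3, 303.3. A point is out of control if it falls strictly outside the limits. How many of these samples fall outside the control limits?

Compare each point to [236.1, 296.9]: sample 2 = 330.5 > UCL; sample 4 = 326.3 > UCL; sample 5 = 303.3 > UCL.

3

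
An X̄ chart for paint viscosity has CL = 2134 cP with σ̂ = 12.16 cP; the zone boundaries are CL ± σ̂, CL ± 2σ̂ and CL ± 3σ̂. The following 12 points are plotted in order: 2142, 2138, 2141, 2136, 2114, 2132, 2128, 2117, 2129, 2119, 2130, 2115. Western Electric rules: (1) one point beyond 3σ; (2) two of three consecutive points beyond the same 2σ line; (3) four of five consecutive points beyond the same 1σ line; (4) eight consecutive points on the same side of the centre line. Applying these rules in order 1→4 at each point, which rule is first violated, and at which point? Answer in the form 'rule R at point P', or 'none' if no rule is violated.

Zone of each point (C = within 1σ̂, B = 1σ̂–2σ̂, A = 2σ̂–3σ̂, * = beyond 3σ̂; sign = side of CL): 1:+C, 2:+C, 3:+C, 4:+C, 5:-B, 6:-C, 7:-C, 8:-B, 9:-C, 10:-B, 11:-C, 12:-B
Rule 4 (eight consecutive points on the same side of the centre line) is satisfied at point 12.

rule 4 at point 12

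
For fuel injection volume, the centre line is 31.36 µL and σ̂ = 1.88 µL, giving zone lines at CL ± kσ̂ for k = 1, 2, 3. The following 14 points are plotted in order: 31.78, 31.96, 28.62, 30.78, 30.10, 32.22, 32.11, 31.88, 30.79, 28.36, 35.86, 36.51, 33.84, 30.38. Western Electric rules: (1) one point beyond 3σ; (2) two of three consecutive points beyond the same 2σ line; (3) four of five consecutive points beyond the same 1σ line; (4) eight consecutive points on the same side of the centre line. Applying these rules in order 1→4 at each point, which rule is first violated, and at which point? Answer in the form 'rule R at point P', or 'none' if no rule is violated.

rule 2 at point 12

Zone of each point (C = within 1σ̂, B = 1σ̂–2σ̂, A = 2σ̂–3σ̂, * = beyond 3σ̂; sign = side of CL): 1:+C, 2:+C, 3:-B, 4:-C, 5:-C, 6:+C, 7:+C, 8:+C, 9:-C, 10:-B, 11:+A, 12:+A, 13:+B, 14:-C
Rule 2 (two of three consecutive points beyond the same 2σ limit) is satisfied at point 12.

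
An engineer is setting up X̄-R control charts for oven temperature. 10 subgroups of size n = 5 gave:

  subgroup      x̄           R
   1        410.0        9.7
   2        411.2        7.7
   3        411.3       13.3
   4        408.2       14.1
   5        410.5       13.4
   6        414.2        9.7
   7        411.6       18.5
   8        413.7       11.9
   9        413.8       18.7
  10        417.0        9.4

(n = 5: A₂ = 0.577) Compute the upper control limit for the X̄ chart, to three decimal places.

419.443

X̄̄ = (410.0 + 411.2 + 411.3 + 408.2 + 410.5 + 414.2 + 411.6 + 413.7 + 413.8 + 417.0) / 10 = 4121.5000 / 10 = 412.1500
R̄ = (9.7 + 7.7 + 13.3 + 14.1 + 13.4 + 9.7 + 18.5 + 11.9 + 18.7 + 9.4) / 10 = 126.4000 / 10 = 12.6400
UCL = X̄̄ + A₂·R̄ = 412.1500 + 0.577 × 12.6400 = 419.4433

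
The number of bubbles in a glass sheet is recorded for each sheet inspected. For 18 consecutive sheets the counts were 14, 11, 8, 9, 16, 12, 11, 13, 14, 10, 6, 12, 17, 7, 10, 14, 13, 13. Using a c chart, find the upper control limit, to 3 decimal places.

21.914

c̄ = (14 + 11 + 8 + 9 + 16 + 12 + 11 + 13 + 14 + 10 + 6 + 12 + 17 + 7 + 10 + 14 + 13 + 13) / 18 = 210 / 18 = 11.6667
UCL = c̄ + 3√c̄ = 11.6667 + 3 × √11.6667 = 11.6667 + 3 × 3.4157 = 21.9136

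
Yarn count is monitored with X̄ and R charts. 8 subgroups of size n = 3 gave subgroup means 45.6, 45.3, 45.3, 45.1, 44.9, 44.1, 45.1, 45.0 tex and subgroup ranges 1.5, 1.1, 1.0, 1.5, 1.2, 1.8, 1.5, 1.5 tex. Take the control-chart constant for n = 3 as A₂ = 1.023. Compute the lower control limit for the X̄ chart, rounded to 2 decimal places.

X̄̄ = (45.6 + 45.3 + 45.3 + 45.1 + 44.9 + 44.1 + 45.1 + 45.0) / 8 = 360.4000 / 8 = 45.0500
R̄ = (1.5 + 1.1 + 1.0 + 1.5 + 1.2 + 1.8 + 1.5 + 1.5) / 8 = 11.1000 / 8 = 1.3875
LCL = X̄̄ − A₂·R̄ = 45.0500 − 1.023 × 1.3875 = 43.6306

43.63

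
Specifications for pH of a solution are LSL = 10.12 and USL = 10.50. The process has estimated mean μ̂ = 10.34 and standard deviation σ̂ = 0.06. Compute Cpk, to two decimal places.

Cpu = (USL − μ̂) / (3σ̂) = (10.50 − 10.34) / (3 × 0.06) = 0.8889; Cpl = (μ̂ − LSL) / (3σ̂) = (10.34 − 10.12) / (3 × 0.06) = 1.2222; Cpk = min(Cpu, Cpl) = 0.8889

0.89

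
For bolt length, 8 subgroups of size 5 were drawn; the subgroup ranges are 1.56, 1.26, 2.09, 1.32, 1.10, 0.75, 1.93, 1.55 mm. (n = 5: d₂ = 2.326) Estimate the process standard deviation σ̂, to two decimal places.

0.62

R̄ = (1.56 + 1.26 + 2.09 + 1.32 + 1.10 + 0.75 + 1.93 + 1.55) / 8 = 1.4450
σ̂ = R̄ / d₂ = 1.4450 / 2.326 = 0.6212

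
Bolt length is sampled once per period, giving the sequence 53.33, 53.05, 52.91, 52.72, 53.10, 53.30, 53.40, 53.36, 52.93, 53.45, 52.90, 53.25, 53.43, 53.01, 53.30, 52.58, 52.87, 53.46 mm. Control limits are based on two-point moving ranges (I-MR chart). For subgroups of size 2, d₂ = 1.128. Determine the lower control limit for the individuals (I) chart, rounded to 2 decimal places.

52.24

X̄ = (53.33 + 53.05 + 52.91 + 52.72 + 53.10 + 53.30 + 53.40 + 53.36 + 52.93 + 53.45 + 52.90 + 53.25 + 53.43 + 53.01 + 53.30 + 52.58 + 52.87 + 53.46) / 18 = 53.1306
Moving ranges: 0.28, 0.14, 0.19, 0.38, 0.20, 0.10, 0.04, 0.43, 0.52, 0.55, 0.35, 0.18, 0.42, 0.29, 0.72, 0.29, 0.59; M̄R̄ = 5.6700 / 17 = 0.3335
LCL = X̄ − 3·M̄R̄/d₂ = 53.1306 − 3 × 0.3335 / 1.128 = 52.2435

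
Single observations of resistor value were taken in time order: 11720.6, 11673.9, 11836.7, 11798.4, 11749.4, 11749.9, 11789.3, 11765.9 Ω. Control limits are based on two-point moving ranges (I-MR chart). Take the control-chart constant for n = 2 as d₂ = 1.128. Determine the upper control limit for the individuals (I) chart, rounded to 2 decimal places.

11897.33

X̄ = (11720.6 + 11673.9 + 11836.7 + 11798.4 + 11749.4 + 11749.9 + 11789.3 + 11765.9) / 8 = 11760.5125
Moving ranges: 46.7, 162.8, 38.3, 49.0, 0.5, 39.4, 23.4; M̄R̄ = 360.1000 / 7 = 51.4429
UCL = X̄ + 3·M̄R̄/d₂ = 11760.5125 + 3 × 51.4429 / 1.128 = 11897.3286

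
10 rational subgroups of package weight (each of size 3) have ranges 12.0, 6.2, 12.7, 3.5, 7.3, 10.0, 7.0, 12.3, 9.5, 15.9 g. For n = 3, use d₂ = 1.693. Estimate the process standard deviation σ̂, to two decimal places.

5.69

R̄ = (12.0 + 6.2 + 12.7 + 3.5 + 7.3 + 10.0 + 7.0 + 12.3 + 9.5 + 15.9) / 10 = 9.6400
σ̂ = R̄ / d₂ = 9.6400 / 1.693 = 5.6940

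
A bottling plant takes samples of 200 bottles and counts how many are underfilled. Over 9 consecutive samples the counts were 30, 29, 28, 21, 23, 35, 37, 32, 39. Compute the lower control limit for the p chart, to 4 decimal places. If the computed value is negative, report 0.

p̄ = Σdᵢ / (k·n) = 274 / (9 × 200) = 0.15222
LCL = p̄ − 3·√(p̄(1−p̄)/n) = 0.15222 − 3 × 0.02540 = 0.07602

0.0760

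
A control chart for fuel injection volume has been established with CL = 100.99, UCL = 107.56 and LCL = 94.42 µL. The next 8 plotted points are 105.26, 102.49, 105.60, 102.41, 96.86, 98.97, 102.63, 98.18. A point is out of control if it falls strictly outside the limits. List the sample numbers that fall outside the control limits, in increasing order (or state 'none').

All 8 points lie within [94.42, 107.56].

none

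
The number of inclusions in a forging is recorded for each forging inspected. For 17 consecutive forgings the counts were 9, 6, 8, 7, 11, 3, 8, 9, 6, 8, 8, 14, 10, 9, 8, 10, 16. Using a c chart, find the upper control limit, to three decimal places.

c̄ = (9 + 6 + 8 + 7 + 11 + 3 + 8 + 9 + 6 + 8 + 8 + 14 + 10 + 9 + 8 + 10 + 16) / 17 = 150 / 17 = 8.8235
UCL = c̄ + 3√c̄ = 8.8235 + 3 × √8.8235 = 8.8235 + 3 × 2.9704 = 17.7349

17.735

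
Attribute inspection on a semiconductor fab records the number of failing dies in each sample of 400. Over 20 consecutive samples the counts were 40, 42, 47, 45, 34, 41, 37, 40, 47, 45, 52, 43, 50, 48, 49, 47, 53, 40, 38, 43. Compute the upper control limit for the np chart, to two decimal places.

p̄ = Σdᵢ / (k·n) = 881 / (20 × 400) = 0.11013
UCL = np̄ + 3·√(np̄(1−p̄)) = 44.0500 + 3 × √(44.0500×0.88987) = 44.0500 + 3 × 6.2609 = 62.8327

62.83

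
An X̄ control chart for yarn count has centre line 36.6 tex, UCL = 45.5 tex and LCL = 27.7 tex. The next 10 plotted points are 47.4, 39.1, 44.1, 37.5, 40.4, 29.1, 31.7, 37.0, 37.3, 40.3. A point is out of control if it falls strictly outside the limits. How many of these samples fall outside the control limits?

Compare each point to [27.7, 45.5]: sample 1 = 47.4 > UCL.

1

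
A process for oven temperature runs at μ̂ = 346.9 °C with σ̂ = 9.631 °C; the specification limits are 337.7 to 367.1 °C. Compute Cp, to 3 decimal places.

Cp = (USL − LSL) / (6σ̂) = (367.1 − 337.7) / (6 × 9.631) = 29.4000 / 57.7860 = 0.5088

0.509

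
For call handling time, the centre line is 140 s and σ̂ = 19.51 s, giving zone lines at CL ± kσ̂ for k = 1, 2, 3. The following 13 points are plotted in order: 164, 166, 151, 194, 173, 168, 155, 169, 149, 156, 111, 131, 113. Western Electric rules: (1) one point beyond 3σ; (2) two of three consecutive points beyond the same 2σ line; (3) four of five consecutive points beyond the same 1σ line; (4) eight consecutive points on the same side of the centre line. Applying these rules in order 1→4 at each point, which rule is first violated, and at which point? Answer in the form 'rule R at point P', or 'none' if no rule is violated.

Zone of each point (C = within 1σ̂, B = 1σ̂–2σ̂, A = 2σ̂–3σ̂, * = beyond 3σ̂; sign = side of CL): 1:+B, 2:+B, 3:+C, 4:+A, 5:+B, 6:+B, 7:+C, 8:+B, 9:+C, 10:+C, 11:-B, 12:-C, 13:-B
Rule 3 (four of five consecutive points beyond the same 1σ limit) is satisfied at point 5.

rule 3 at point 5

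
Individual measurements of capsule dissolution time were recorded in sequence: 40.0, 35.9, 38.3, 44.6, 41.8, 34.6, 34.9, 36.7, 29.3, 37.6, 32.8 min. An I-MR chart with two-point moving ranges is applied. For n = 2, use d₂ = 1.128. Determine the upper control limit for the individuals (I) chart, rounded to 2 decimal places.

49.03

X̄ = (40.0 + 35.9 + 38.3 + 44.6 + 41.8 + 34.6 + 34.9 + 36.7 + 29.3 + 37.6 + 32.8) / 11 = 36.9545
Moving ranges: 4.1, 2.4, 6.3, 2.8, 7.2, 0.3, 1.8, 7.4, 8.3, 4.8; M̄R̄ = 45.4000 / 10 = 4.5400
UCL = X̄ + 3·M̄R̄/d₂ = 36.9545 + 3 × 4.5400 / 1.128 = 49.0290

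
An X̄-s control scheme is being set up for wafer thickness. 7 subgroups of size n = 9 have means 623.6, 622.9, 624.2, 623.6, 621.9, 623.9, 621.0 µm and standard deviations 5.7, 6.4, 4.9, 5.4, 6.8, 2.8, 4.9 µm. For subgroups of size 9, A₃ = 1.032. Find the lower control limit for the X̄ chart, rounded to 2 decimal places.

617.57

X̄̄ = (623.6 + 622.9 + 624.2 + 623.6 + 621.9 + 623.9 + 621.0) / 7 = 623.0143
s̄ = (5.7 + 6.4 + 4.9 + 5.4 + 6.8 + 2.8 + 4.9) / 7 = 5.2714
LCL = X̄̄ − A₃·s̄ = 623.0143 − 1.032 × 5.2714 = 617.5742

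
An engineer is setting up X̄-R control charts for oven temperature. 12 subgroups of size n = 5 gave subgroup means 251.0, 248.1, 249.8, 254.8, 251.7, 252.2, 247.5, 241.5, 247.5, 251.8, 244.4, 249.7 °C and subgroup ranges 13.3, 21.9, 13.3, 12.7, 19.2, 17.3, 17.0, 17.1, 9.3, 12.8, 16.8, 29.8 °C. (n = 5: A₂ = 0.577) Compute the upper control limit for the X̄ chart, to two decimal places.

258.81

X̄̄ = (251.0 + 248.1 + 249.8 + 254.8 + 251.7 + 252.2 + 247.5 + 241.5 + 247.5 + 251.8 + 244.4 + 249.7) / 12 = 2990.0000 / 12 = 249.1667
R̄ = (13.3 + 21.9 + 13.3 + 12.7 + 19.2 + 17.3 + 17.0 + 17.1 + 9.3 + 12.8 + 16.8 + 29.8) / 12 = 200.5000 / 12 = 16.7083
UCL = X̄̄ + A₂·R̄ = 249.1667 + 0.577 × 16.7083 = 258.8074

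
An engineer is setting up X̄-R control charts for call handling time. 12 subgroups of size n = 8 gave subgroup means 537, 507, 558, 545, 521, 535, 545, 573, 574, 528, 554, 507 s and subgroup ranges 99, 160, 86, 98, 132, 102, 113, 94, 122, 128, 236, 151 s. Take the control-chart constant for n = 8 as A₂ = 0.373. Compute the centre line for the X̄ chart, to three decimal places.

540.333

X̄̄ = (537 + 507 + 558 + 545 + 521 + 535 + 545 + 573 + 574 + 528 + 554 + 507) / 12 = 6484.0000 / 12 = 540.3333
CL = X̄̄ = 540.3333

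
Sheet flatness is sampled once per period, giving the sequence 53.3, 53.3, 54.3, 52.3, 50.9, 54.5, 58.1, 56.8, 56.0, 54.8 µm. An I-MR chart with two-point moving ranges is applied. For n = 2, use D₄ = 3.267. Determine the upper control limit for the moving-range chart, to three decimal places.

5.409

Moving ranges: 0.0, 1.0, 2.0, 1.4, 3.6, 3.6, 1.3, 0.8, 1.2; M̄R̄ = 14.9000 / 9 = 1.6556
UCL_MR = D₄·M̄R̄ = 3.267 × 1.6556 = 5.4087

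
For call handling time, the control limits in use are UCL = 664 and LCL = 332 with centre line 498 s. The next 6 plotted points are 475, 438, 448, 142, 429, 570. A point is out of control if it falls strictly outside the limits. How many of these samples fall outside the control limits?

1

Compare each point to [332, 664]: sample 4 = 142 < LCL.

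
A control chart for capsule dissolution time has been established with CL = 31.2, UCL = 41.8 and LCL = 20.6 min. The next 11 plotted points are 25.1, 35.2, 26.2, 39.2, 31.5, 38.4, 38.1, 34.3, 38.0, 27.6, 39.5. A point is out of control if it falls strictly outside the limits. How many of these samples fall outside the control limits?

0

All 11 points lie within [20.6, 41.8].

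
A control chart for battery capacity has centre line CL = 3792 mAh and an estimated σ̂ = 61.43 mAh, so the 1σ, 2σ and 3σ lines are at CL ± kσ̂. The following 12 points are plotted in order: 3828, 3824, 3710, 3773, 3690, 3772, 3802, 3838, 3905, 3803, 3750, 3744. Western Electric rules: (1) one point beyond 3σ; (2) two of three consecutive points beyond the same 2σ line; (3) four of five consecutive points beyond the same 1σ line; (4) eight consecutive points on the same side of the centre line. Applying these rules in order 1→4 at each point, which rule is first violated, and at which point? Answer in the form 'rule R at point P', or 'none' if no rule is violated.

Zone of each point (C = within 1σ̂, B = 1σ̂–2σ̂, A = 2σ̂–3σ̂, * = beyond 3σ̂; sign = side of CL): 1:+C, 2:+C, 3:-B, 4:-C, 5:-B, 6:-C, 7:+C, 8:+C, 9:+B, 10:+C, 11:-C, 12:-C
No rule fires across all 12 points.

none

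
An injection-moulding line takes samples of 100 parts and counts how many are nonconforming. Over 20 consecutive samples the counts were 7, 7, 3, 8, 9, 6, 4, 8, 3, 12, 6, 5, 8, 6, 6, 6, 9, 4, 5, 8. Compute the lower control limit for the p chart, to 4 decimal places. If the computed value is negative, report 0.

0.0000

p̄ = Σdᵢ / (k·n) = 130 / (20 × 100) = 0.06500
LCL = p̄ − 3·√(p̄(1−p̄)/n) = 0.06500 − 3 × 0.02465 = -0.00896 → 0 (negative, so LCL = 0)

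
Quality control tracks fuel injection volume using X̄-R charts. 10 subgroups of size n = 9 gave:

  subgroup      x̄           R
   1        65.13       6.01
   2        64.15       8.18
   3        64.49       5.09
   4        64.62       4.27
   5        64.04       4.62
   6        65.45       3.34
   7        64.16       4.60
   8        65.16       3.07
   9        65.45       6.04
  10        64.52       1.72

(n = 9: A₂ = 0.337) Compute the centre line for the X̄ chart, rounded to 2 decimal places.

X̄̄ = (65.13 + 64.15 + 64.49 + 64.62 + 64.04 + 65.45 + 64.16 + 65.16 + 65.45 + 64.52) / 10 = 647.1700 / 10 = 64.7170
CL = X̄̄ = 64.7170

64.72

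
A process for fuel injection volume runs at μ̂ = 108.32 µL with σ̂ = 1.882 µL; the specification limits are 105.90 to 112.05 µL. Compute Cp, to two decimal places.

0.54

Cp = (USL − LSL) / (6σ̂) = (112.05 − 105.90) / (6 × 1.882) = 6.1500 / 11.2920 = 0.5446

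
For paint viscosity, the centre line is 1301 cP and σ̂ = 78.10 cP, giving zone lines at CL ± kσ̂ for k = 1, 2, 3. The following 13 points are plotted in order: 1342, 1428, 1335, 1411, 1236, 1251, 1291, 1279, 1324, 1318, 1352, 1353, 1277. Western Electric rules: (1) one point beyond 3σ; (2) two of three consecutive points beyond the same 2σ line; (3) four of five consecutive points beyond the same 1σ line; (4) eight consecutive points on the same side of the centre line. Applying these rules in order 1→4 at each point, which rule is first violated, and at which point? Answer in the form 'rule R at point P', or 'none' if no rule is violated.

Zone of each point (C = within 1σ̂, B = 1σ̂–2σ̂, A = 2σ̂–3σ̂, * = beyond 3σ̂; sign = side of CL): 1:+C, 2:+B, 3:+C, 4:+B, 5:-C, 6:-C, 7:-C, 8:-C, 9:+C, 10:+C, 11:+C, 12:+C, 13:-C
No rule fires across all 13 points.

none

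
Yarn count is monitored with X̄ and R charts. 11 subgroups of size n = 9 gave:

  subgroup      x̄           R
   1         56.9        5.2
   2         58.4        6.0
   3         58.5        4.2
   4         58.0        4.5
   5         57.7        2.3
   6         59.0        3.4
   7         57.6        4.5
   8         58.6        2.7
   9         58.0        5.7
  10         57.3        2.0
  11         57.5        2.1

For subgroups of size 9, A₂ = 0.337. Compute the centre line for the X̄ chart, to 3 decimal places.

57.955

X̄̄ = (56.9 + 58.4 + 58.5 + 58.0 + 57.7 + 59.0 + 57.6 + 58.6 + 58.0 + 57.3 + 57.5) / 11 = 637.5000 / 11 = 57.9545
CL = X̄̄ = 57.9545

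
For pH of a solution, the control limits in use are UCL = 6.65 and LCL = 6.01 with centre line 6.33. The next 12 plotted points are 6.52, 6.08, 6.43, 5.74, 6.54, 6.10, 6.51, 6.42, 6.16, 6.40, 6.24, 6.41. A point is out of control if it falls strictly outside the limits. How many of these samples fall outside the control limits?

1

Compare each point to [6.01, 6.65]: sample 4 = 5.74 < LCL.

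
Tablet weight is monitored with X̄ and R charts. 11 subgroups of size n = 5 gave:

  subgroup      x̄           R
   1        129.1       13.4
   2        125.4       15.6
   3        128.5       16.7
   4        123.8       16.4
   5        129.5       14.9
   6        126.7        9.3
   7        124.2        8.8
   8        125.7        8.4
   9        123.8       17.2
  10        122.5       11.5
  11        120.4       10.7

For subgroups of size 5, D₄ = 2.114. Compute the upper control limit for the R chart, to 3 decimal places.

R̄ = (13.4 + 15.6 + 16.7 + 16.4 + 14.9 + 9.3 + 8.8 + 8.4 + 17.2 + 11.5 + 10.7) / 11 = 142.9000 / 11 = 12.9909
UCL_R = D₄·R̄ = 2.114 × 12.9909 = 27.4628

27.463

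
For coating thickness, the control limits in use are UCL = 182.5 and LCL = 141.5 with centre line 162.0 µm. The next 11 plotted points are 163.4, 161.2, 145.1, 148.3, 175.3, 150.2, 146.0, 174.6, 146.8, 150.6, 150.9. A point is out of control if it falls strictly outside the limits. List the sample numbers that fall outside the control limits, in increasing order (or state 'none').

All 11 points lie within [141.5, 182.5].

none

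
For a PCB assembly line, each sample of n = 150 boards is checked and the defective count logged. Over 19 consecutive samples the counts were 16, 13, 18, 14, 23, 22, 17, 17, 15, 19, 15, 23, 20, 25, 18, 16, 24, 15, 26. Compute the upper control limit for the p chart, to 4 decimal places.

0.2059

p̄ = Σdᵢ / (k·n) = 356 / (19 × 150) = 0.12491
UCL = p̄ + 3·√(p̄(1−p̄)/n) = 0.12491 + 3 × √(0.12491×0.87509/150) = 0.12491 + 3 × 0.02699 = 0.20590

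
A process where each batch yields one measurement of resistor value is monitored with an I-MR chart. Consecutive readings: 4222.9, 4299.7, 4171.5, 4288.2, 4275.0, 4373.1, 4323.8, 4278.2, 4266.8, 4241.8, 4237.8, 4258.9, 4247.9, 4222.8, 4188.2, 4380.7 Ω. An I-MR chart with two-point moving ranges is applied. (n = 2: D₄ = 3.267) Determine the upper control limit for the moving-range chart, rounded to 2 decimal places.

Moving ranges: 76.8, 128.2, 116.7, 13.2, 98.1, 49.3, 45.6, 11.4, 25.0, 4.0, 21.1, 11.0, 25.1, 34.6, 192.5; M̄R̄ = 852.6000 / 15 = 56.8400
UCL_MR = D₄·M̄R̄ = 3.267 × 56.8400 = 185.6963

185.70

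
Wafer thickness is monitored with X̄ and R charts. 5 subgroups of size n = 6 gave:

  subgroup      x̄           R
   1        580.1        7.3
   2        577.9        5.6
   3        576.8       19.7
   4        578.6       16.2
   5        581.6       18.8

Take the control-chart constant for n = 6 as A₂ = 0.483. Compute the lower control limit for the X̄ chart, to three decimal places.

X̄̄ = (580.1 + 577.9 + 576.8 + 578.6 + 581.6) / 5 = 2895.0000 / 5 = 579.0000
R̄ = (7.3 + 5.6 + 19.7 + 16.2 + 18.8) / 5 = 67.6000 / 5 = 13.5200
LCL = X̄̄ − A₂·R̄ = 579.0000 − 0.483 × 13.5200 = 572.4698

572.470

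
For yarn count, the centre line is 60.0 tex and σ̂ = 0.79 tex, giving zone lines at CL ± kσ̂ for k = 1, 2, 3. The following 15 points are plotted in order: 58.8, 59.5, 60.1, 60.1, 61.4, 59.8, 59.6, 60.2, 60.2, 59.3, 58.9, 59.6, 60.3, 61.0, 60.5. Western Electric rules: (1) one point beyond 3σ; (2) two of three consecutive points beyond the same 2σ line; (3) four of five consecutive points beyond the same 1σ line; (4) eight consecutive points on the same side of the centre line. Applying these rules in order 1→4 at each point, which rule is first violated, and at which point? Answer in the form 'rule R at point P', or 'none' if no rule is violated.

Zone of each point (C = within 1σ̂, B = 1σ̂–2σ̂, A = 2σ̂–3σ̂, * = beyond 3σ̂; sign = side of CL): 1:-B, 2:-C, 3:+C, 4:+C, 5:+B, 6:-C, 7:-C, 8:+C, 9:+C, 10:-C, 11:-B, 12:-C, 13:+C, 14:+B, 15:+C
No rule fires across all 15 points.

none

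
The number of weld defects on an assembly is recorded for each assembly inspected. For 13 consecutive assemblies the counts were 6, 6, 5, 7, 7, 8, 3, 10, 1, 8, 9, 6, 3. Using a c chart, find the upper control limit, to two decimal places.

c̄ = (6 + 6 + 5 + 7 + 7 + 8 + 3 + 10 + 1 + 8 + 9 + 6 + 3) / 13 = 79 / 13 = 6.0769
UCL = c̄ + 3√c̄ = 6.0769 + 3 × √6.0769 = 6.0769 + 3 × 2.4651 = 13.4723

13.47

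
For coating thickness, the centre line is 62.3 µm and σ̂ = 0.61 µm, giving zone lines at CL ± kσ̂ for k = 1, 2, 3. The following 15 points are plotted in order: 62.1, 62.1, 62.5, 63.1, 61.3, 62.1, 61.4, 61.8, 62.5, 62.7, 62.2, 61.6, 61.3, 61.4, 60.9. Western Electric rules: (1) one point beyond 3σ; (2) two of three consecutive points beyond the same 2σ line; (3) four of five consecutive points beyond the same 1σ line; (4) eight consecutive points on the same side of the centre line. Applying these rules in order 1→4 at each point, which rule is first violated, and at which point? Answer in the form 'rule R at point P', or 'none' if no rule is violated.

Zone of each point (C = within 1σ̂, B = 1σ̂–2σ̂, A = 2σ̂–3σ̂, * = beyond 3σ̂; sign = side of CL): 1:-C, 2:-C, 3:+C, 4:+B, 5:-B, 6:-C, 7:-B, 8:-C, 9:+C, 10:+C, 11:-C, 12:-B, 13:-B, 14:-B, 15:-A
Rule 3 (four of five consecutive points beyond the same 1σ limit) is satisfied at point 15.

rule 3 at point 15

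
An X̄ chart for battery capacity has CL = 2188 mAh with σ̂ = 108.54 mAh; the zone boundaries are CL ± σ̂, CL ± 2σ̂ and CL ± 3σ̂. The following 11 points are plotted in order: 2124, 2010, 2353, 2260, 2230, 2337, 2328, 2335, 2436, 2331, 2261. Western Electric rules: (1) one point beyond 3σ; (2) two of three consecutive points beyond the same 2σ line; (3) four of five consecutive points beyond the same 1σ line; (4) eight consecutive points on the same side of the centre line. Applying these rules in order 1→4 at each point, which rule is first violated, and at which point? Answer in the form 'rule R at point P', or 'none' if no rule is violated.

Zone of each point (C = within 1σ̂, B = 1σ̂–2σ̂, A = 2σ̂–3σ̂, * = beyond 3σ̂; sign = side of CL): 1:-C, 2:-B, 3:+B, 4:+C, 5:+C, 6:+B, 7:+B, 8:+B, 9:+A, 10:+B, 11:+C
Rule 3 (four of five consecutive points beyond the same 1σ limit) is satisfied at point 9.

rule 3 at point 9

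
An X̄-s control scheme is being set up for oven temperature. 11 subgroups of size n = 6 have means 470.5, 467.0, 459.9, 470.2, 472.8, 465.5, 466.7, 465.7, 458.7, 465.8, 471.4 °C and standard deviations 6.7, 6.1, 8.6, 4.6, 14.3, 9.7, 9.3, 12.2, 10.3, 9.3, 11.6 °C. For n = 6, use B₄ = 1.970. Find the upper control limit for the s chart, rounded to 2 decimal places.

18.39

s̄ = (6.7 + 6.1 + 8.6 + 4.6 + 14.3 + 9.7 + 9.3 + 12.2 + 10.3 + 9.3 + 11.6) / 11 = 9.3364
UCL_s = B₄·s̄ = 1.970 × 9.3364 = 18.3926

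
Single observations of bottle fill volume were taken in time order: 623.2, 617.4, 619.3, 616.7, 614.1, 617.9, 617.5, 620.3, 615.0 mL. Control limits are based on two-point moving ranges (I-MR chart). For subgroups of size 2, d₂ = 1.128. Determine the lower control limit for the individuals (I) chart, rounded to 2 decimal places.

X̄ = (623.2 + 617.4 + 619.3 + 616.7 + 614.1 + 617.9 + 617.5 + 620.3 + 615.0) / 9 = 617.9333
Moving ranges: 5.8, 1.9, 2.6, 2.6, 3.8, 0.4, 2.8, 5.3; M̄R̄ = 25.2000 / 8 = 3.1500
LCL = X̄ − 3·M̄R̄/d₂ = 617.9333 − 3 × 3.1500 / 1.128 = 609.5557

609.56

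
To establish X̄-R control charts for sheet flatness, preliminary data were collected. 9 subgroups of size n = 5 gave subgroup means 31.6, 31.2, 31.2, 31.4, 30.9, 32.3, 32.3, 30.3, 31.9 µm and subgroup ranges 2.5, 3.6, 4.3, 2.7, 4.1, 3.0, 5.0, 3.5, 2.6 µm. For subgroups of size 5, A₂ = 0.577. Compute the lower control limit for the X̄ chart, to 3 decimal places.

X̄̄ = (31.6 + 31.2 + 31.2 + 31.4 + 30.9 + 32.3 + 32.3 + 30.3 + 31.9) / 9 = 283.1000 / 9 = 31.4556
R̄ = (2.5 + 3.6 + 4.3 + 2.7 + 4.1 + 3.0 + 5.0 + 3.5 + 2.6) / 9 = 31.3000 / 9 = 3.4778
LCL = X̄̄ − A₂·R̄ = 31.4556 − 0.577 × 3.4778 = 29.4489

29.449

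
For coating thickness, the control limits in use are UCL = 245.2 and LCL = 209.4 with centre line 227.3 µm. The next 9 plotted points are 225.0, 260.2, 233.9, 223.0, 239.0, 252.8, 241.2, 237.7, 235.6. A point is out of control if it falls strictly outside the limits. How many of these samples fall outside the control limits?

2

Compare each point to [209.4, 245.2]: sample 2 = 260.2 > UCL; sample 6 = 252.8 > UCL.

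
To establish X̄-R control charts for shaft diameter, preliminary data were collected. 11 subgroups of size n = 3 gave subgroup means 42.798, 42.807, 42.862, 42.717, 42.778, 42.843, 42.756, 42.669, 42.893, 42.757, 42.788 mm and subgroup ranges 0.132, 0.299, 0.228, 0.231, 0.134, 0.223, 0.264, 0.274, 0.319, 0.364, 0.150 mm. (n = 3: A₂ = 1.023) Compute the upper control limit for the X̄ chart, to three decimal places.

43.031

X̄̄ = (42.798 + 42.807 + 42.862 + 42.717 + 42.778 + 42.843 + 42.756 + 42.669 + 42.893 + 42.757 + 42.788) / 11 = 470.6680 / 11 = 42.7880
R̄ = (0.132 + 0.299 + 0.228 + 0.231 + 0.134 + 0.223 + 0.264 + 0.274 + 0.319 + 0.364 + 0.150) / 11 = 2.6180 / 11 = 0.2380
UCL = X̄̄ + A₂·R̄ = 42.7880 + 1.023 × 0.2380 = 43.0315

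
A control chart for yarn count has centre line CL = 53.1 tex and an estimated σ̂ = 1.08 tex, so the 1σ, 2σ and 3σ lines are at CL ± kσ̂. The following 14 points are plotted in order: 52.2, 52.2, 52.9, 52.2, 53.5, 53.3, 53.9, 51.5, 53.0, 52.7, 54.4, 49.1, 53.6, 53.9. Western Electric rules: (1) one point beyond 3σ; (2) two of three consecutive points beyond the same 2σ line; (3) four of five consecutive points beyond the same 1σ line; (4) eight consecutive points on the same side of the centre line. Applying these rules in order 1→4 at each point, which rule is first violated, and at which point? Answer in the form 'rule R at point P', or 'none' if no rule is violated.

rule 1 at point 12

Zone of each point (C = within 1σ̂, B = 1σ̂–2σ̂, A = 2σ̂–3σ̂, * = beyond 3σ̂; sign = side of CL): 1:-C, 2:-C, 3:-C, 4:-C, 5:+C, 6:+C, 7:+C, 8:-B, 9:-C, 10:-C, 11:+B, 12:-*, 13:+C, 14:+C
Rule 1 (one point beyond the 3σ limits) is satisfied at point 12.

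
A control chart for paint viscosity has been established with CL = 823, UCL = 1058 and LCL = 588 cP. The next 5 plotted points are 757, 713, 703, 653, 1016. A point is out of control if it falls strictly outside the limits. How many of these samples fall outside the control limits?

0

All 5 points lie within [588, 1058].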